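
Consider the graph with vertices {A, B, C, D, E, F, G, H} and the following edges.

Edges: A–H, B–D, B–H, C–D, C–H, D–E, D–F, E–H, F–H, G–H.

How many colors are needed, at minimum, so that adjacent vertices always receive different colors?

C and D are adjacent, so at least 2 colors are needed.
A valid assignment using 2 colors: A=2, B=2, C=2, D=1, E=2, F=2, G=2, H=1. Each edge has distinct colors on its endpoints.

2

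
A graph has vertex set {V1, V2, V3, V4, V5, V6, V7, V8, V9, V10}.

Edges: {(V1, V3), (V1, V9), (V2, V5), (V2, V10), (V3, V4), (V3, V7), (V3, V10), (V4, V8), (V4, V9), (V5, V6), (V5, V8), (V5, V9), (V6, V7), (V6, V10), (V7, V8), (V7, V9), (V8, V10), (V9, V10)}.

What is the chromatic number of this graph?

V9 and V10 are adjacent, so at least 2 colors are needed.
A valid assignment using 2 colors: V1=R, V2=B, V3=B, V4=R, V5=R, V6=B, V7=R, V8=B, V9=B, V10=R. Every edge joins two different colors.

2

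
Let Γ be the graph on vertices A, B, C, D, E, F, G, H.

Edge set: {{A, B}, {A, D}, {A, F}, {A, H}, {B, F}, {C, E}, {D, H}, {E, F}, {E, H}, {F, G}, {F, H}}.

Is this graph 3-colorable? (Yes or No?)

Yes

The chromatic number is 3. A, B, F form a triangle, so at least 3 colors are needed.
One proper 3-coloring: A=green, B=blue, C=red, D=red, E=green, F=red, G=blue, H=blue.
That is already a proper 3-coloring.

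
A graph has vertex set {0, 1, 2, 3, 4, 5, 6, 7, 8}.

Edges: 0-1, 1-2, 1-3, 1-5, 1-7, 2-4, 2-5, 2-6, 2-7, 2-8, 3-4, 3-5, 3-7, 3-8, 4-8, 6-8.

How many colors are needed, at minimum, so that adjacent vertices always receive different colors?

3

1, 3, 7 are mutually adjacent, so at least 3 colors are needed.
3 colors suffice: 0=red, 1=blue, 2=red, 3=red, 4=green, 5=green, 6=green, 7=green, 8=blue. Every edge joins two different colors.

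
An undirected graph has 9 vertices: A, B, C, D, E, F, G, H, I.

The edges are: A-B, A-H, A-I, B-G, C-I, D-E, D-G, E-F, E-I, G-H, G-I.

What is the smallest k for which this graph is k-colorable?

B and G are adjacent, so at least 2 colors are needed.
2 colors suffice: color 1 → {A, C, E, G}; color 2 → {B, D, F, H, I}. No two adjacent vertices share a color.

2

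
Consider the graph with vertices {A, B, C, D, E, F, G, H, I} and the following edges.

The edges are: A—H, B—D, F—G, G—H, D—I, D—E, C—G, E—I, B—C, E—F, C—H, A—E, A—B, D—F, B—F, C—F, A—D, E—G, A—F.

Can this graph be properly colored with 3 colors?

A, B, D, F are pairwise adjacent (a clique of size 4), so at least 4 colors are needed.
So 3 colors are not enough.

No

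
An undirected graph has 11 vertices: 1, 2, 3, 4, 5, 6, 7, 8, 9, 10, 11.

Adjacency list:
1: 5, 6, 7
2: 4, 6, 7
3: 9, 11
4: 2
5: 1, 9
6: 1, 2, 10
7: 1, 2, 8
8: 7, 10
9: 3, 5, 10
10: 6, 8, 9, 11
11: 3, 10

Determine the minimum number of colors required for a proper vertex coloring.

3

The cycle 9-5-1-6-10-9 has odd length 5, so it cannot be 2-colored; at least 3 colors are needed.
3 colors suffice: color red → {1, 2, 3, 10}; color blue → {4, 6, 7, 9, 11}; color green → {5, 8}. Every edge joins two different colors.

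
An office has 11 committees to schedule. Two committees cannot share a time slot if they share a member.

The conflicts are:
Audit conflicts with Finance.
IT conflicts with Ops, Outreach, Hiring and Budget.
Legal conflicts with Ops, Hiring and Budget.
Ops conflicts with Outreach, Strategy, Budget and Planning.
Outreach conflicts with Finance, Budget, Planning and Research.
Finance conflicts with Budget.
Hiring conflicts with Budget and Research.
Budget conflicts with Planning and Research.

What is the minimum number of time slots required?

4

Ops, Outreach, Budget, Planning are mutually in conflict, so at least 4 time slots are needed.
4 time slots suffice: time slot 1 → {Audit, Strategy, Budget}; time slot 2 → {Ops, Finance, Hiring}; time slot 3 → {Legal, Outreach}; time slot 4 → {IT, Planning, Research}. Each listed conflict is separated.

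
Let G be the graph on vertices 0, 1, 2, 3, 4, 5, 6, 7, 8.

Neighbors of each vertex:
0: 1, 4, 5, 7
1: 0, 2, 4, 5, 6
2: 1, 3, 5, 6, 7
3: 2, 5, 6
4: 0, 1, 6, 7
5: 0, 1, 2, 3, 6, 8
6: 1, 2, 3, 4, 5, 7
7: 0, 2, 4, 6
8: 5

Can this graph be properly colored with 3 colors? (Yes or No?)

No

1, 2, 5, 6 are pairwise adjacent (a clique of size 4), so at least 4 colors are needed.
So 3 colors are not enough.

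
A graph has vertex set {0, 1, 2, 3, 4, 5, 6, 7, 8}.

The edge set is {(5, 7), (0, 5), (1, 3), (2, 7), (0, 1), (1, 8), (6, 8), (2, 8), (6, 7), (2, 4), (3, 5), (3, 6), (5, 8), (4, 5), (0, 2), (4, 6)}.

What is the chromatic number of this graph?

2

2 and 4 are adjacent, so at least 2 colors are needed.
2 colors suffice: color a → {1, 2, 5, 6}; color b → {0, 3, 4, 7, 8}. Each edge has distinct colors on its endpoints.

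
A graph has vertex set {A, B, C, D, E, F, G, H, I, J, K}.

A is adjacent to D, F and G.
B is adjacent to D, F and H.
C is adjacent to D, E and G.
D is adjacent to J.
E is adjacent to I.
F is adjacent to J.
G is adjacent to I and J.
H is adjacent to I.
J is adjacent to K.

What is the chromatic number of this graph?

2

J and K are adjacent, so at least 2 colors are needed.
A valid assignment using 2 colors: A=1, B=1, C=1, D=2, E=2, F=2, G=2, H=2, I=1, J=1, K=2. No two adjacent vertices share a color.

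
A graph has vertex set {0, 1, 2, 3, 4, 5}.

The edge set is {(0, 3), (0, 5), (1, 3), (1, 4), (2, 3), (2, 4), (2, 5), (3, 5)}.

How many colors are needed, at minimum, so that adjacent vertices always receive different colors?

2, 3, 5 form a triangle, so at least 3 colors are needed.
3 colors suffice: 0=c, 1=b, 2=c, 3=a, 4=a, 5=b. Each edge has distinct colors on its endpoints.

3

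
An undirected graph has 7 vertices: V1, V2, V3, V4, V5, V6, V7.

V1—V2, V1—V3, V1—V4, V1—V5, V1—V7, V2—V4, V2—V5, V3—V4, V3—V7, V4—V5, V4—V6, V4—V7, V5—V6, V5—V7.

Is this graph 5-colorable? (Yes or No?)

The chromatic number is 4. V1, V2, V4, V5 form a clique, so at least 4 colors are needed.
4 colors suffice: color R → {V4}; color B → {V1, V6}; color G → {V3, V5}; color Y → {V2, V7}.
Since 5 ≥ 4, a proper 5-coloring certainly exists.

Yes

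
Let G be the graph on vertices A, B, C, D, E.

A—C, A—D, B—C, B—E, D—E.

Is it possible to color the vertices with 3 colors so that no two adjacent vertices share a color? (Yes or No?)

Yes

The chromatic number is 3. The cycle A-D-E-B-C-A has odd length 5, so it cannot be 2-colored; at least 3 colors are needed.
One proper 3-coloring: A=1, B=3, C=2, D=2, E=1.
That is already a proper 3-coloring.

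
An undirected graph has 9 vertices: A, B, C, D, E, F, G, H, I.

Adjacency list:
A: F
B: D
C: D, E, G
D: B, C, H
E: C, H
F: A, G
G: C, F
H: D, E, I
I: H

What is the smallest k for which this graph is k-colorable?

E and H are adjacent, so at least 2 colors are needed.
One proper 2-coloring: A=2, B=1, C=1, D=2, E=2, F=1, G=2, H=1, I=2. Every edge joins two different colors.

2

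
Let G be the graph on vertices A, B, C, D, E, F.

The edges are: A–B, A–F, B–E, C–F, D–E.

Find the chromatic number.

A and F are adjacent, so at least 2 colors are needed.
2 colors suffice: color red → {B, D, F}; color blue → {A, C, E}. Every edge joins two different colors.

2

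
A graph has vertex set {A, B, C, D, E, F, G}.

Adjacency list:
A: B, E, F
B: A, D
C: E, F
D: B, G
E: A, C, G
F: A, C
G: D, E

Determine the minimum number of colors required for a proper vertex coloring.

3

The cycle B-A-E-G-D-B has odd length 5, so it cannot be 2-colored; at least 3 colors are needed.
3 colors suffice: A=blue, B=red, C=blue, D=blue, E=red, F=red, G=green. No two adjacent vertices share a color.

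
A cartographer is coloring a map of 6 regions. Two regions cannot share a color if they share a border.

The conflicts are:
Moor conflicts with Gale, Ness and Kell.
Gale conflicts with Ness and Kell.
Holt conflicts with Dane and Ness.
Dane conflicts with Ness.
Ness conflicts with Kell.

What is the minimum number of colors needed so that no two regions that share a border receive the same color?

4

Moor, Gale, Ness, Kell pairwise conflict, so at least 4 colors are needed.
4 colors suffice: color 1 → {Ness}; color 2 → {Holt, Kell}; color 3 → {Moor, Dane}; color 4 → {Gale}. Every pair that conflicts lands in different colors.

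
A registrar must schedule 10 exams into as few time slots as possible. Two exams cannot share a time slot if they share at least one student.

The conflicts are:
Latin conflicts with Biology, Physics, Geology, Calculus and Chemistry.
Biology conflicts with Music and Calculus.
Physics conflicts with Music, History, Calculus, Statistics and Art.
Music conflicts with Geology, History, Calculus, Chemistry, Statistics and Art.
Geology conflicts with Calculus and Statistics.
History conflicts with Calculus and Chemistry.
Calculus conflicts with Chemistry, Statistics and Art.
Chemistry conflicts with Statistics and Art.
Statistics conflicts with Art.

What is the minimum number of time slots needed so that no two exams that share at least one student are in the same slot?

5

Physics, Music, Calculus, Statistics, Art pairwise conflict, so at least 5 time slots are needed.
5 time slots suffice: time slot 1 → {Calculus}; time slot 2 → {Latin, Music}; time slot 3 → {Biology, Physics, Geology, Chemistry}; time slot 4 → {History, Statistics}; time slot 5 → {Art}. Each listed conflict is separated.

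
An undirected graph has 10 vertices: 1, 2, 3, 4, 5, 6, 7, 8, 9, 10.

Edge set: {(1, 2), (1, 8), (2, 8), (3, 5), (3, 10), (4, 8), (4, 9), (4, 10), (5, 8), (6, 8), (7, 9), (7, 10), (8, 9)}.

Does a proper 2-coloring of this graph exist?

1, 2, 8 are mutually adjacent, so at least 3 colors are needed.
So 2 colors are not enough.

No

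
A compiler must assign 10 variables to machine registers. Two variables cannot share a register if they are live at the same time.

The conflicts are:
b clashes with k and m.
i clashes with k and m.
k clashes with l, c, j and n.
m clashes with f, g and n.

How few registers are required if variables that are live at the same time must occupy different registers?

2

k and n conflict, so at least 2 registers are needed.
2 registers suffice: b=2, i=2, k=1, m=1, l=2, c=2, f=2, j=2, g=2, n=2. Each listed conflict is separated.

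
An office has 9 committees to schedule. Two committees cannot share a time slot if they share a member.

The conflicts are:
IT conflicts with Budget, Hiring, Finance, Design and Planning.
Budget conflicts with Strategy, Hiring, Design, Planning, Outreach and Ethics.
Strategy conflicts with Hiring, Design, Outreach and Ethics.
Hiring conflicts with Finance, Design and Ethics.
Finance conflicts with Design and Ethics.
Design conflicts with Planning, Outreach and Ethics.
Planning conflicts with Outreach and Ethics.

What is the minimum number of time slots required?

5

Budget, Strategy, Hiring, Design, Ethics all conflict with each other, so at least 5 time slots are needed.
Using 5 time slots: IT=4, Budget=2, Strategy=5, Hiring=3, Finance=2, Design=1, Planning=3, Outreach=4, Ethics=4. Each listed conflict is separated.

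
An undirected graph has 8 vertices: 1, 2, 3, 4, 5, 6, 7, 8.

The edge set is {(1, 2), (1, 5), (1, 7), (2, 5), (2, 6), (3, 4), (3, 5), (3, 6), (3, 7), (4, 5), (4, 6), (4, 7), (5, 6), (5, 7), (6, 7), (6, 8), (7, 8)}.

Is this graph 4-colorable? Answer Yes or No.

No

3, 4, 5, 6, 7 are mutually adjacent (a clique of size 5), so at least 5 colors are needed.
So 4 colors are not enough.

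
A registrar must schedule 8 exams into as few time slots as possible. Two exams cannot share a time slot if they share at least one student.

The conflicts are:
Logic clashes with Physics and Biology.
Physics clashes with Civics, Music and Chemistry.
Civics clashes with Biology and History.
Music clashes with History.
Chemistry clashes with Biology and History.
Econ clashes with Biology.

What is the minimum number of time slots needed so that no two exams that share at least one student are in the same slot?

Chemistry and Biology conflict, so at least 2 time slots are needed.
2 time slots suffice: time slot 1 → {Physics, Biology, History}; time slot 2 → {Logic, Civics, Music, Chemistry, Econ}. Every pair that conflicts lands in different time slots.

2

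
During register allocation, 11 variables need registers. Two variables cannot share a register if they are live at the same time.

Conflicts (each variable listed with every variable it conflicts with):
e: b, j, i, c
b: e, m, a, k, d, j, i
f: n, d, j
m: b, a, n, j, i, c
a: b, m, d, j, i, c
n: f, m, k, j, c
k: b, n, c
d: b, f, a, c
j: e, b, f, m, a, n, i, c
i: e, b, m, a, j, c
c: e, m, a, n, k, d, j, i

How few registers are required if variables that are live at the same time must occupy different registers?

b, m, a, j, i are mutually in conflict, so at least 5 registers are needed.
Using 5 registers: e=3, b=1, f=1, m=4, a=3, n=3, k=2, d=2, j=2, i=5, c=1. Every pair that conflicts lands in different registers.

5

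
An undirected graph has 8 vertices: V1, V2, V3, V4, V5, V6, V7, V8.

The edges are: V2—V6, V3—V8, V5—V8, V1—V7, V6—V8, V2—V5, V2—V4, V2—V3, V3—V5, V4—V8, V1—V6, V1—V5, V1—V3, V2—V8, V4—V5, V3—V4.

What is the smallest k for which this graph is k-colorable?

5

V2, V3, V4, V5, V8 are mutually adjacent (a clique of size 5), so at least 5 colors are needed.
One proper 5-coloring: V1=2, V2=2, V3=3, V4=5, V5=1, V6=1, V7=1, V8=4. No two adjacent vertices share a color.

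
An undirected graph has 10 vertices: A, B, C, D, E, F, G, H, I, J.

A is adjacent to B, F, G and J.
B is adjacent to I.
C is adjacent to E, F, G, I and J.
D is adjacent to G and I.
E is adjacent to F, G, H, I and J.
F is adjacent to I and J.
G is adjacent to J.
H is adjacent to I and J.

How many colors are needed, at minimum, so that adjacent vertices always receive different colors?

4

C, E, G, J are mutually adjacent (a clique of size 4), so at least 4 colors are needed.
4 colors suffice: color red → {I, J}; color blue → {A, D, E}; color green → {B, C, H}; color yellow → {F, G}. Each edge has distinct colors on its endpoints.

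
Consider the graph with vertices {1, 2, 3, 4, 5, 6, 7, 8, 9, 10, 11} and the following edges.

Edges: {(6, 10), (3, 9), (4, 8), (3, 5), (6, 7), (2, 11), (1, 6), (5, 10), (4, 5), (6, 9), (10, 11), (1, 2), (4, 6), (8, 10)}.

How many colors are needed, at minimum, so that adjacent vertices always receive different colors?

3

The cycle 5-3-9-6-4-5 has odd length 5, so it cannot be 2-colored; at least 3 colors are needed.
3 colors suffice: color red → {5, 6, 8, 11}; color blue → {1, 4, 7, 9, 10}; color green → {2, 3}. No two adjacent vertices share a color.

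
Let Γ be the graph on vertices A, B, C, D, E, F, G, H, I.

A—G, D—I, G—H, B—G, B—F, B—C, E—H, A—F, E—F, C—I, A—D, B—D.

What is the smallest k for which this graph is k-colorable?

3

The cycle H-G-B-F-E-H has odd length 5, so it cannot be 2-colored; at least 3 colors are needed.
3 colors suffice: color red → {A, B, E, I}; color blue → {C, D, F, G}; color green → {H}. Every edge joins two different colors.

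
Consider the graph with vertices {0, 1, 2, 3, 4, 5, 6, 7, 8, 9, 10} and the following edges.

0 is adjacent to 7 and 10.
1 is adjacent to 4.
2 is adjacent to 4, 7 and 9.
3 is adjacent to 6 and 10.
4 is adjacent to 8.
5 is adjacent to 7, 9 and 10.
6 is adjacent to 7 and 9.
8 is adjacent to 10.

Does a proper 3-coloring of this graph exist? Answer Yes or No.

The chromatic number is 3. The cycle 7-0-10-3-6-7 has odd length 5, so it cannot be 2-colored; at least 3 colors are needed.
One proper 3-coloring: 0=blue, 1=blue, 2=blue, 3=green, 4=red, 5=blue, 6=blue, 7=red, 8=blue, 9=red, 10=red.
That is already a proper 3-coloring.

Yes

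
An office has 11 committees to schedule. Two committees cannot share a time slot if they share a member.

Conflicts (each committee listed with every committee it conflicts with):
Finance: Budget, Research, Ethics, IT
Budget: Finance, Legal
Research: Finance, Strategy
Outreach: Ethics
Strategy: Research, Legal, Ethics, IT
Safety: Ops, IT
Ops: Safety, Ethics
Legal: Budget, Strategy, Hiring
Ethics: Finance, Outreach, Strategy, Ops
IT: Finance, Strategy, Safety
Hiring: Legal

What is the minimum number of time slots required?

3

The cycle Finance-Budget-Legal-Strategy-Ethics-Finance has odd length 5, so it cannot be 2-colored; at least 3 time slots are needed.
A valid assignment using 3 time slots: Finance=1, Budget=3, Research=2, Outreach=1, Strategy=1, Safety=3, Ops=1, Legal=2, Ethics=2, IT=2, Hiring=1. Each listed conflict is separated.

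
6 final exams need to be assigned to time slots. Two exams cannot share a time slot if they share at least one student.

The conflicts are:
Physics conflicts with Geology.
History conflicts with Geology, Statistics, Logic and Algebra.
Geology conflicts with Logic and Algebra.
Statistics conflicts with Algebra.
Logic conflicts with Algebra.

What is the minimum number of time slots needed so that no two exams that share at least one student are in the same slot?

4

History, Geology, Logic, Algebra are mutually in conflict, so at least 4 time slots are needed.
4 time slots suffice: Physics=1, History=1, Geology=2, Statistics=2, Logic=4, Algebra=3. Every pair that conflicts lands in different time slots.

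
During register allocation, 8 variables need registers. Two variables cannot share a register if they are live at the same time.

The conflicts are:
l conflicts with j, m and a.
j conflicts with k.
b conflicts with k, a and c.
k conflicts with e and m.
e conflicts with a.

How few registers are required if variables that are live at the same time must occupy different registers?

The cycle a-l-m-k-e-a has odd length 5, so it cannot be 2-colored; at least 3 registers are needed.
3 registers suffice: register 1 → {l, k, c}; register 2 → {j, m, a}; register 3 → {b, e}. No two conflicting variables share a register.

3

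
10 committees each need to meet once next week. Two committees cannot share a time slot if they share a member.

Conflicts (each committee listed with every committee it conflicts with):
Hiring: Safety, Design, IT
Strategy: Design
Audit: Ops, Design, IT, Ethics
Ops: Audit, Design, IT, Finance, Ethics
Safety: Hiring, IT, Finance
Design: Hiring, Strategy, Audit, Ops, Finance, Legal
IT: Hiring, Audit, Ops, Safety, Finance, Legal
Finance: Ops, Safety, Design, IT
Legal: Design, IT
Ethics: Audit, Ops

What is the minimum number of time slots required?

Ops, Design, Finance pairwise conflict, so at least 3 time slots are needed.
Using 3 time slots: Hiring=3, Strategy=2, Audit=3, Ops=2, Safety=2, Design=1, IT=1, Finance=3, Legal=2, Ethics=1. No two conflicting committees share a time slot.

3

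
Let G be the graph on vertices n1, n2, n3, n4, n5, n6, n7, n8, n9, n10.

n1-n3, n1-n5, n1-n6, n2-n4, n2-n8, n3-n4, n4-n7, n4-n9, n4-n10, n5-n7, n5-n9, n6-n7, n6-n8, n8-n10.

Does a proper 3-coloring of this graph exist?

Yes

The chromatic number is 3. The cycle n7-n6-n1-n3-n4-n7 has odd length 5, so it cannot be 2-colored; at least 3 colors are needed.
One proper 3-coloring: n1=red, n2=blue, n3=blue, n4=red, n5=blue, n6=blue, n7=green, n8=red, n9=green, n10=blue.
That is already a proper 3-coloring.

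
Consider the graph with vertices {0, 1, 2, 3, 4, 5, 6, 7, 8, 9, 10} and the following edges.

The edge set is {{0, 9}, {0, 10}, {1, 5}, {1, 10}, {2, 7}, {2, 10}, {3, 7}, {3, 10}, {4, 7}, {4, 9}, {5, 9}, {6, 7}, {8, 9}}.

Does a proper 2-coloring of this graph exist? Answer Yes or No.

The cycle 10-0-9-5-1-10 has odd length 5, so it cannot be 2-colored; at least 3 colors are needed.
So 2 colors are not enough.

No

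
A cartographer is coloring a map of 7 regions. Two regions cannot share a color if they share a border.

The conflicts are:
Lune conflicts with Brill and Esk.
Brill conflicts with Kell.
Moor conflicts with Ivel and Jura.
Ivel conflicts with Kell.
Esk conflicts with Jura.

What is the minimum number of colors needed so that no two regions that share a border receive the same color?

The cycle Ivel-Kell-Brill-Lune-Esk-Jura-Moor-Ivel has odd length 7, so it cannot be 2-colored; at least 3 colors are needed.
3 colors suffice: Lune=1, Brill=2, Moor=1, Ivel=2, Esk=2, Kell=1, Jura=3. No two conflicting regions share a color.

3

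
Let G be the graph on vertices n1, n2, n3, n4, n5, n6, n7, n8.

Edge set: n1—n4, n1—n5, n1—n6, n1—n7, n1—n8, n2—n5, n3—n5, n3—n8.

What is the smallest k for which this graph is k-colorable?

2

n1 and n5 are adjacent, so at least 2 colors are needed.
2 colors suffice: color 1 → {n1, n2, n3}; color 2 → {n4, n5, n6, n7, n8}. Every edge joins two different colors.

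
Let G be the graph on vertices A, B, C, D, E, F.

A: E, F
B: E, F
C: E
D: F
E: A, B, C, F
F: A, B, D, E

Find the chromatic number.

3

A, E, F are mutually adjacent, so at least 3 colors are needed.
3 colors suffice: color 1 → {C, F}; color 2 → {D, E}; color 3 → {A, B}. No two adjacent vertices share a color.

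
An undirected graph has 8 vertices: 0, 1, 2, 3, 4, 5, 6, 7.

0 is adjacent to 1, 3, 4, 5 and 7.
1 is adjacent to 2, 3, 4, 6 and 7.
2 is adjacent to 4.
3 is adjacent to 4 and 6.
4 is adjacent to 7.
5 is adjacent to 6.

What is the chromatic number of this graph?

4

0, 1, 4, 7 are mutually adjacent (a clique of size 4), so at least 4 colors are needed.
4 colors suffice: color red → {1, 5}; color blue → {0, 2, 6}; color green → {4}; color yellow → {3, 7}. No two adjacent vertices share a color.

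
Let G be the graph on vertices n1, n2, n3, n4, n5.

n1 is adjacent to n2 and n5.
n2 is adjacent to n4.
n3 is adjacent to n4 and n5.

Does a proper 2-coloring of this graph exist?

No

The cycle n4-n3-n5-n1-n2-n4 has odd length 5, so it cannot be 2-colored; at least 3 colors are needed.
So 2 colors are not enough.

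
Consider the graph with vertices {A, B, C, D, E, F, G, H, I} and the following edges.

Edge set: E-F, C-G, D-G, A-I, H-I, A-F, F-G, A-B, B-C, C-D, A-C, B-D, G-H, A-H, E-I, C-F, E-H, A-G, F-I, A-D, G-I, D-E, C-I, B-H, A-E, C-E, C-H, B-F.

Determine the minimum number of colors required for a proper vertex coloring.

5

A, C, E, F, I form a clique, so at least 5 colors are needed.
A valid assignment using 5 colors: A=2, B=5, C=1, D=3, E=5, F=4, G=5, H=4, I=3. Each edge has distinct colors on its endpoints.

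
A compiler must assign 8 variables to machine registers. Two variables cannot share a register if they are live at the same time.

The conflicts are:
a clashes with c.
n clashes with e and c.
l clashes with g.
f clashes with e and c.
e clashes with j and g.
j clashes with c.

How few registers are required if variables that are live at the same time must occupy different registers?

2

l and g conflict, so at least 2 registers are needed.
2 registers suffice: a=2, n=2, l=1, f=2, e=1, j=2, g=2, c=1. No two conflicting variables share a register.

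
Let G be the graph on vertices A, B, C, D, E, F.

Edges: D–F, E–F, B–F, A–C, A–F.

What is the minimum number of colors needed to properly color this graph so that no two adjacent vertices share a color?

D and F are adjacent, so at least 2 colors are needed.
2 colors suffice: color 1 → {C, F}; color 2 → {A, B, D, E}. No two adjacent vertices share a color.

2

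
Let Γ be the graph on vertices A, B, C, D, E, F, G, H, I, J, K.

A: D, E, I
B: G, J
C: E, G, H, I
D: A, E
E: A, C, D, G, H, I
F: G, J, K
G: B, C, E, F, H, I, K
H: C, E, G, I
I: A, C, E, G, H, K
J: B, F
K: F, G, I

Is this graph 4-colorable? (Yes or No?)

C, E, G, H, I are pairwise adjacent (a clique of size 5), so at least 5 colors are needed.
So 4 colors are not enough.

No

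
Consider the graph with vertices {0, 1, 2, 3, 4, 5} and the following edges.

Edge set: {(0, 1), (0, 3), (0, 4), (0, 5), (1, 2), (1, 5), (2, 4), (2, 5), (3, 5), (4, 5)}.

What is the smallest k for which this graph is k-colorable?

3

0, 4, 5 form a triangle, so at least 3 colors are needed.
3 colors suffice: color a → {5}; color b → {0, 2}; color c → {1, 3, 4}. Each edge has distinct colors on its endpoints.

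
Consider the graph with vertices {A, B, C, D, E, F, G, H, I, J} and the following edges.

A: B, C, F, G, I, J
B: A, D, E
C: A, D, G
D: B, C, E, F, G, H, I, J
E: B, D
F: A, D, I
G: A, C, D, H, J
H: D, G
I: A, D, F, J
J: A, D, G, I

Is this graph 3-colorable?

The chromatic number is 3. D, I, J are mutually adjacent, so at least 3 colors are needed.
3 colors suffice: color 1 → {A, D}; color 2 → {B, G, I}; color 3 → {C, E, F, H, J}.
That is already a proper 3-coloring.

Yes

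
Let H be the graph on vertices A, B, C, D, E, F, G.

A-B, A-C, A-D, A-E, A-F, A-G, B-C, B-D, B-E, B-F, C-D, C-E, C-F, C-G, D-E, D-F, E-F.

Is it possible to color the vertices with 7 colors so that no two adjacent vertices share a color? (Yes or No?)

Yes

The chromatic number is 6. A, B, C, D, E, F form a clique, so at least 6 colors are needed.
6 colors suffice: A=1, B=5, C=2, D=4, E=3, F=6, G=3.
Since 7 ≥ 6, a proper 7-coloring certainly exists.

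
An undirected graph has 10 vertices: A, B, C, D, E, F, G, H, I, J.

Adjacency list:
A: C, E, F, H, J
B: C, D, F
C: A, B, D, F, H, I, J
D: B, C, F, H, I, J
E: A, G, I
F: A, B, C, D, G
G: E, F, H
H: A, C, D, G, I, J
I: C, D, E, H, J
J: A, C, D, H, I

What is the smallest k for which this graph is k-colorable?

5

C, D, H, I, J form a clique, so at least 5 colors are needed.
5 colors suffice: color 1 → {C, E}; color 2 → {A, D, G}; color 3 → {F, H}; color 4 → {B, I}; color 5 → {J}. Every edge joins two different colors.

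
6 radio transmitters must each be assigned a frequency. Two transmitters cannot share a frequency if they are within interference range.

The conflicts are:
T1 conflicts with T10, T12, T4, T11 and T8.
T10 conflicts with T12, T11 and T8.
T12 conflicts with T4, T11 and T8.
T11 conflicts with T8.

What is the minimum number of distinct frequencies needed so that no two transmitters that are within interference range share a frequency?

5

T1, T10, T12, T11, T8 pairwise conflict, so at least 5 frequencies are needed.
5 frequencies suffice: frequency 1 → {T12}; frequency 2 → {T1}; frequency 3 → {T10, T4}; frequency 4 → {T8}; frequency 5 → {T11}. Every pair that conflicts lands in different frequencies.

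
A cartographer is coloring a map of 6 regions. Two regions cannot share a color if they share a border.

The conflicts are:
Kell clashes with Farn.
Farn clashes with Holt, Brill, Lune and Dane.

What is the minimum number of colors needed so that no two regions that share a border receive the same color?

2

Farn and Holt conflict, so at least 2 colors are needed.
One proper 2-coloring: Kell=2, Farn=1, Holt=2, Brill=2, Lune=2, Dane=2. Each listed conflict is separated.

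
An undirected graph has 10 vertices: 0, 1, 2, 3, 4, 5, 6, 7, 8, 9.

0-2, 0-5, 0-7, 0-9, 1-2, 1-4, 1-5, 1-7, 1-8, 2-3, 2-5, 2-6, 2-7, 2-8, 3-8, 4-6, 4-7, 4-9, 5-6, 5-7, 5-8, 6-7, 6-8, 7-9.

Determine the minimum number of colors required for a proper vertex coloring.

4

2, 5, 6, 8 are pairwise adjacent (a clique of size 4), so at least 4 colors are needed.
4 colors suffice: color red → {7, 8}; color blue → {2, 4}; color green → {3, 5, 9}; color yellow → {0, 1, 6}. Every edge joins two different colors.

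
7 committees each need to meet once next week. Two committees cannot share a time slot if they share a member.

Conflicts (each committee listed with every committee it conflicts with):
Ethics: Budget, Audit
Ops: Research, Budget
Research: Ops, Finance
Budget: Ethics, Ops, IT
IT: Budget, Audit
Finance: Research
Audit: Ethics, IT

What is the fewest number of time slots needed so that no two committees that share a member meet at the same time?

Ethics and Budget conflict, so at least 2 time slots are needed.
2 time slots suffice: time slot 1 → {Research, Budget, Audit}; time slot 2 → {Ethics, Ops, IT, Finance}. Each listed conflict is separated.

2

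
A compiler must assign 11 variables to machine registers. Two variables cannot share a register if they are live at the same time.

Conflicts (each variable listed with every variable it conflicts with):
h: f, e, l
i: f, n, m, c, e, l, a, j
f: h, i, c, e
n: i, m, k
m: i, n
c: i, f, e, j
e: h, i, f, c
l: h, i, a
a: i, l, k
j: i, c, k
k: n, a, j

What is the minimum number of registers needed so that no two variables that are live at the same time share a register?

i, f, c, e are mutually in conflict, so at least 4 registers are needed.
4 registers suffice: h=1, i=1, f=2, n=2, m=3, c=4, e=3, l=2, a=3, j=2, k=1. No two conflicting variables share a register.

4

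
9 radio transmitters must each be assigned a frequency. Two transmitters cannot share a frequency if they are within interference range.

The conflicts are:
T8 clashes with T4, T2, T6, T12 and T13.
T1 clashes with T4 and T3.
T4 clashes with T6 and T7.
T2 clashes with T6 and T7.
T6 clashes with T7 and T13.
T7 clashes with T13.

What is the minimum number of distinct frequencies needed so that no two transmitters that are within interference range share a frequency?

T8, T4, T6 all conflict with each other, so at least 3 frequencies are needed.
3 frequencies suffice: T8=2, T1=1, T4=3, T2=3, T6=1, T7=2, T3=2, T12=1, T13=3. Each listed conflict is separated.

3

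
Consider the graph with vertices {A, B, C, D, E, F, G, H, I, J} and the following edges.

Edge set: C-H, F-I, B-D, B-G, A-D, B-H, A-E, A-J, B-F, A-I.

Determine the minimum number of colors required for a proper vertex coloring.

3

The cycle B-D-A-I-F-B has odd length 5, so it cannot be 2-colored; at least 3 colors are needed.
3 colors suffice: color 1 → {A, B, C}; color 2 → {D, E, F, G, H, J}; color 3 → {I}. Every edge joins two different colors.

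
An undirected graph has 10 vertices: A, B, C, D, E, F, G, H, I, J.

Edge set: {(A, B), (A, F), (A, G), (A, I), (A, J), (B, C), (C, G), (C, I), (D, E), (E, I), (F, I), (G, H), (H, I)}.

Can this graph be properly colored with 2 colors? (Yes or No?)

A, F, I are pairwise adjacent, so at least 3 colors are needed.
So 2 colors are not enough.

No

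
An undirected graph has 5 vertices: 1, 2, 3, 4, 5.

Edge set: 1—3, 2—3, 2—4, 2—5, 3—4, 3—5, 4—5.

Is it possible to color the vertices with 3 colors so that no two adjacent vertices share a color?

No

2, 3, 4, 5 are pairwise adjacent (a clique of size 4), so at least 4 colors are needed.
So 3 colors are not enough.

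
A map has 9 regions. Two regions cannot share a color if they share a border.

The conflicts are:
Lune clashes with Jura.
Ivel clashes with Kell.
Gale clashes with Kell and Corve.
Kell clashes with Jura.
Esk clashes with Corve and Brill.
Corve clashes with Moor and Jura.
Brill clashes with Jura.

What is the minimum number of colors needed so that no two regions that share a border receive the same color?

Lune and Jura conflict, so at least 2 colors are needed.
One proper 2-coloring: Lune=1, Ivel=2, Gale=2, Kell=1, Esk=2, Corve=1, Moor=2, Brill=1, Jura=2. No two conflicting regions share a color.

2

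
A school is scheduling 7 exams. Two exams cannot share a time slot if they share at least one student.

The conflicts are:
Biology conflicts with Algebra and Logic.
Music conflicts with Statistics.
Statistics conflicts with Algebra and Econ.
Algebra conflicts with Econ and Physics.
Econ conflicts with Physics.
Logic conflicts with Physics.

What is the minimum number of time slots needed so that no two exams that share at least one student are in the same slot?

3

Statistics, Algebra, Econ pairwise conflict, so at least 3 time slots are needed.
3 time slots suffice: time slot 1 → {Music, Algebra, Logic}; time slot 2 → {Biology, Statistics, Physics}; time slot 3 → {Econ}. Each listed conflict is separated.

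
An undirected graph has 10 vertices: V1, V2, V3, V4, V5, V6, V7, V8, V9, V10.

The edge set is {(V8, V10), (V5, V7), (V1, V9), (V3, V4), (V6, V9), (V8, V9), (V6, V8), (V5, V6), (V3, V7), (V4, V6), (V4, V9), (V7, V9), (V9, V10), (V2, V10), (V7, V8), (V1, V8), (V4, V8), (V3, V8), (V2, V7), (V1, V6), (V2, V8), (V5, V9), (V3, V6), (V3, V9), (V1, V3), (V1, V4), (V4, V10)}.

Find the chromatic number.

6

V1, V3, V4, V6, V8, V9 are pairwise adjacent (a clique of size 6), so at least 6 colors are needed.
One proper 6-coloring: V1=6, V2=2, V3=3, V4=5, V5=1, V6=4, V7=4, V8=1, V9=2, V10=3. Every edge joins two different colors.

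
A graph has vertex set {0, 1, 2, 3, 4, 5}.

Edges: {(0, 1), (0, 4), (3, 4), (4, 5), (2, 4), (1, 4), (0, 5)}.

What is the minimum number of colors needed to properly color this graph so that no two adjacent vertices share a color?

0, 1, 4 are mutually adjacent, so at least 3 colors are needed.
3 colors suffice: color a → {4}; color b → {0, 2, 3}; color c → {1, 5}. No two adjacent vertices share a color.

3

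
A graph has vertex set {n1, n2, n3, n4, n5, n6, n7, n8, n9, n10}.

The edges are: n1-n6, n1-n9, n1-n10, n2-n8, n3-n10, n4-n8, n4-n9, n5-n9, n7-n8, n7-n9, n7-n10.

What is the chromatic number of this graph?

n7 and n10 are adjacent, so at least 2 colors are needed.
One proper 2-coloring: n1=B, n2=B, n3=B, n4=B, n5=B, n6=R, n7=B, n8=R, n9=R, n10=R. No two adjacent vertices share a color.

2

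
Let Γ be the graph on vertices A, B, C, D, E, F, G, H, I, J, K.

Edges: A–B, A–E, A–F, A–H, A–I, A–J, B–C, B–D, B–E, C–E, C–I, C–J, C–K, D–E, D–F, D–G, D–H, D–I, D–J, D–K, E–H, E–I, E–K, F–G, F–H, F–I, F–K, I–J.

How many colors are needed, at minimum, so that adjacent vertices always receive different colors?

D, F, G are pairwise adjacent, so at least 3 colors are needed.
3 colors suffice: color 1 → {A, C, D}; color 2 → {E, F, J}; color 3 → {B, G, H, I, K}. Every edge joins two different colors.

3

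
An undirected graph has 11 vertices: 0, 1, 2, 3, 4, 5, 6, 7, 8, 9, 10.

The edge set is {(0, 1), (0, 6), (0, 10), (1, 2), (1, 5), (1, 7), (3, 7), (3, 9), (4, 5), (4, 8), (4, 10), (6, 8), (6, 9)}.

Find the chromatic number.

3

The cycle 4-8-6-0-10-4 has odd length 5, so it cannot be 2-colored; at least 3 colors are needed.
3 colors suffice: color red → {1, 3, 4, 6}; color blue → {0, 2, 5, 7, 8, 9}; color green → {10}. No two adjacent vertices share a color.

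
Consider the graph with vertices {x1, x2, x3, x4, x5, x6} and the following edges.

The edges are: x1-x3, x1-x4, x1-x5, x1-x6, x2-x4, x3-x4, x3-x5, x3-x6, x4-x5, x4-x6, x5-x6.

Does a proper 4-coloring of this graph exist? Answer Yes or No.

x1, x3, x4, x5, x6 are pairwise adjacent (a clique of size 5), so at least 5 colors are needed.
So 4 colors are not enough.

No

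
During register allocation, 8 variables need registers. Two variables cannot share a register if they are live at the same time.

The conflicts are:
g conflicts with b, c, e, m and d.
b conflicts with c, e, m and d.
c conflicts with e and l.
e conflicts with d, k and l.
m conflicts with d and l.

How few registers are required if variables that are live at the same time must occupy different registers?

4

g, b, m, d pairwise conflict, so at least 4 registers are needed.
4 registers suffice: register 1 → {e, m}; register 2 → {g, k, l}; register 3 → {b}; register 4 → {c, d}. No two conflicting variables share a register.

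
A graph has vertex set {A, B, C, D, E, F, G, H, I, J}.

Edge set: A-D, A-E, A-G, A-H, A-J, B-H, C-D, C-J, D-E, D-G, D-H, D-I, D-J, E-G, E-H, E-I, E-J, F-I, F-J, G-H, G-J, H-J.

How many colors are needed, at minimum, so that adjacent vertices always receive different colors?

A, D, E, G, H, J are pairwise adjacent (a clique of size 6), so at least 6 colors are needed.
6 colors suffice: color 1 → {B, I, J}; color 2 → {D, F}; color 3 → {C, H}; color 4 → {E}; color 5 → {A}; color 6 → {G}. No two adjacent vertices share a color.

6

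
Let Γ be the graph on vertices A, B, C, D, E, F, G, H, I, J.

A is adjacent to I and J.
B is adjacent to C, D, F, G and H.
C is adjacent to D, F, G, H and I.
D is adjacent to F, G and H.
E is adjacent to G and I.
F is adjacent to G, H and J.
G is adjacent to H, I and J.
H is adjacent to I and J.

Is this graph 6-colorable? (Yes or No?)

Yes

The chromatic number is 6. B, C, D, F, G, H form a clique, so at least 6 colors are needed.
6 colors suffice: color 1 → {A, G}; color 2 → {E, H}; color 3 → {C, J}; color 4 → {F, I}; color 5 → {D}; color 6 → {B}.
That is already a proper 6-coloring.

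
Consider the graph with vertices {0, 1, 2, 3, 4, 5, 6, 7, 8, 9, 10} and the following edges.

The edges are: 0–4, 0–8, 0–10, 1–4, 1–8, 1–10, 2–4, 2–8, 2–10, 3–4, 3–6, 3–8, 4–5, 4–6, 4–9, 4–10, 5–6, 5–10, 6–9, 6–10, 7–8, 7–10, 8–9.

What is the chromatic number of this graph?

4

4, 5, 6, 10 are pairwise adjacent (a clique of size 4), so at least 4 colors are needed.
One proper 4-coloring: 0=green, 1=green, 2=green, 3=blue, 4=red, 5=yellow, 6=green, 7=green, 8=red, 9=blue, 10=blue. Every edge joins two different colors.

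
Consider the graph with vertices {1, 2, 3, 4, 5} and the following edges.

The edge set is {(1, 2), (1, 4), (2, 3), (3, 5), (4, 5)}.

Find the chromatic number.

The cycle 4-1-2-3-5-4 has odd length 5, so it cannot be 2-colored; at least 3 colors are needed.
3 colors suffice: color a → {2, 5}; color b → {1, 3}; color c → {4}. Every edge joins two different colors.

3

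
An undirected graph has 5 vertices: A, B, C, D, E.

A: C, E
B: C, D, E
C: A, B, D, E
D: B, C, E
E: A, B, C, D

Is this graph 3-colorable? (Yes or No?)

B, C, D, E form a clique, so at least 4 colors are needed.
So 3 colors are not enough.

No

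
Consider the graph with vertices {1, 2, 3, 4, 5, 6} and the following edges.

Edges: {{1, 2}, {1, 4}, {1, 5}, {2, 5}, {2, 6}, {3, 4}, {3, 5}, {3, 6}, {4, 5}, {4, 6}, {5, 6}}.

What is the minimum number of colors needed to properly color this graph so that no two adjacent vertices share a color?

4

3, 4, 5, 6 are mutually adjacent (a clique of size 4), so at least 4 colors are needed.
4 colors suffice: 1=green, 2=blue, 3=yellow, 4=blue, 5=red, 6=green. Each edge has distinct colors on its endpoints.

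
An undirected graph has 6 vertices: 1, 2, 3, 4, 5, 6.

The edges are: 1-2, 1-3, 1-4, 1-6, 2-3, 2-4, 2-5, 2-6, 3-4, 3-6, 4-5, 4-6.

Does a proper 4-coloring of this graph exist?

1, 2, 3, 4, 6 are mutually adjacent (a clique of size 5), so at least 5 colors are needed.
So 4 colors are not enough.

No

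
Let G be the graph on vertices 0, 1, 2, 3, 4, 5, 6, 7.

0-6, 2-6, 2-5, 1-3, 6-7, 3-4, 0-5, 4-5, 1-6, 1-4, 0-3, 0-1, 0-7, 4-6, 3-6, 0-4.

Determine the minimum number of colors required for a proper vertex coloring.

5

0, 1, 3, 4, 6 are mutually adjacent (a clique of size 5), so at least 5 colors are needed.
5 colors suffice: 0=a, 1=e, 2=a, 3=d, 4=c, 5=b, 6=b, 7=c. Each edge has distinct colors on its endpoints.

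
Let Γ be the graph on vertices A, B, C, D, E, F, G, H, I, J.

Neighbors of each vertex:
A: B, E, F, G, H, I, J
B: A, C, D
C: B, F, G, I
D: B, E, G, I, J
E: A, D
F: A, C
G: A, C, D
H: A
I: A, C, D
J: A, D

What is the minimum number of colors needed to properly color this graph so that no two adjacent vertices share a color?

2

B and C are adjacent, so at least 2 colors are needed.
2 colors suffice: color 1 → {A, C, D}; color 2 → {B, E, F, G, H, I, J}. Each edge has distinct colors on its endpoints.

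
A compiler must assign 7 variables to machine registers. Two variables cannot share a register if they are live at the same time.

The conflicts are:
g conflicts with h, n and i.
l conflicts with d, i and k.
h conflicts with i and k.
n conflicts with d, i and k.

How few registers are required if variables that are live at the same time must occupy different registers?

3

g, h, i are mutually in conflict, so at least 3 registers are needed.
3 registers suffice: register 1 → {l, h, n}; register 2 → {d, i, k}; register 3 → {g}. No two conflicting variables share a register.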